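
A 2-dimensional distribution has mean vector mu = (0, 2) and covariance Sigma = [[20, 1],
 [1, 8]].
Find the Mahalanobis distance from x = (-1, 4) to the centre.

Step 1 — centre the observation: (x - mu) = (-1, 2).

Step 2 — invert Sigma. det(Sigma) = 20·8 - (1)² = 159.
  Sigma^{-1} = (1/det) · [[d, -b], [-b, a]] = [[0.0503, -0.0063],
 [-0.0063, 0.1258]].

Step 3 — form the quadratic (x - mu)^T · Sigma^{-1} · (x - mu):
  Sigma^{-1} · (x - mu) = (-0.0629, 0.2579).
  (x - mu)^T · [Sigma^{-1} · (x - mu)] = (-1)·(-0.0629) + (2)·(0.2579) = 0.5786.

Step 4 — take square root: d = √(0.5786) ≈ 0.7607.

d(x, mu) = √(0.5786) ≈ 0.7607


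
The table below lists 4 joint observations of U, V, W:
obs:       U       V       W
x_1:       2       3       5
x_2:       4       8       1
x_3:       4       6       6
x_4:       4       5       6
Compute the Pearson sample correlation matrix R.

Step 1 — column means:
  mean(U) = (2 + 4 + 4 + 4) / 4 = 14/4 = 3.5
  mean(V) = (3 + 8 + 6 + 5) / 4 = 22/4 = 5.5
  mean(W) = (5 + 1 + 6 + 6) / 4 = 18/4 = 4.5

Step 2 — sample variances and covariances s[i,j] = (1/(n-1)) · Σ_k (x_{k,i} - mean_i) · (x_{k,j} - mean_j), with n-1 = 3:
  s[U,U] = ((-1.5)·(-1.5) + (0.5)·(0.5) + (0.5)·(0.5) + (0.5)·(0.5)) / 3 = 3/3 = 1
  s[U,V] = ((-1.5)·(-2.5) + (0.5)·(2.5) + (0.5)·(0.5) + (0.5)·(-0.5)) / 3 = 5/3 = 1.6667
  s[U,W] = ((-1.5)·(0.5) + (0.5)·(-3.5) + (0.5)·(1.5) + (0.5)·(1.5)) / 3 = -1/3 = -0.3333
  s[V,V] = ((-2.5)·(-2.5) + (2.5)·(2.5) + (0.5)·(0.5) + (-0.5)·(-0.5)) / 3 = 13/3 = 4.3333
  s[V,W] = ((-2.5)·(0.5) + (2.5)·(-3.5) + (0.5)·(1.5) + (-0.5)·(1.5)) / 3 = -10/3 = -3.3333
  s[W,W] = ((0.5)·(0.5) + (-3.5)·(-3.5) + (1.5)·(1.5) + (1.5)·(1.5)) / 3 = 17/3 = 5.6667
  Sample standard deviations s_i = √(s[i,i]):
  s(U) = √(1) = 1
  s(V) = √(4.3333) = 2.0817
  s(W) = √(5.6667) = 2.3805

Step 3 — r_{ij} = s_{ij} / (s_i · s_j):
  r[U,U] = 1 (diagonal).
  r[U,V] = 1.6667 / (1 · 2.0817) = 1.6667 / 2.0817 = 0.8006
  r[U,W] = -0.3333 / (1 · 2.3805) = -0.3333 / 2.3805 = -0.14
  r[V,V] = 1 (diagonal).
  r[V,W] = -3.3333 / (2.0817 · 2.3805) = -3.3333 / 4.9554 = -0.6727
  r[W,W] = 1 (diagonal).

R is symmetric with unit diagonal. Assembling:

R = [[1, 0.8006, -0.14],
 [0.8006, 1, -0.6727],
 [-0.14, -0.6727, 1]]


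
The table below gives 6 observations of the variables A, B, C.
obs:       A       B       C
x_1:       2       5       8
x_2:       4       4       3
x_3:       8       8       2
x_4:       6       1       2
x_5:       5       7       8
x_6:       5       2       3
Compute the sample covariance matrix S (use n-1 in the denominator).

Step 1 — column means:
  mean(A) = (2 + 4 + 8 + 6 + 5 + 5) / 6 = 30/6 = 5
  mean(B) = (5 + 4 + 8 + 1 + 7 + 2) / 6 = 27/6 = 4.5
  mean(C) = (8 + 3 + 2 + 2 + 8 + 3) / 6 = 26/6 = 4.3333

Step 2 — sample covariance S[i,j] = (1/(n-1)) · Σ_k (x_{k,i} - mean_i) · (x_{k,j} - mean_j), with n-1 = 5.
  S[A,A] = ((-3)·(-3) + (-1)·(-1) + (3)·(3) + (1)·(1) + (0)·(0) + (0)·(0)) / 5 = 20/5 = 4
  S[A,B] = ((-3)·(0.5) + (-1)·(-0.5) + (3)·(3.5) + (1)·(-3.5) + (0)·(2.5) + (0)·(-2.5)) / 5 = 6/5 = 1.2
  S[A,C] = ((-3)·(3.6667) + (-1)·(-1.3333) + (3)·(-2.3333) + (1)·(-2.3333) + (0)·(3.6667) + (0)·(-1.3333)) / 5 = -19/5 = -3.8
  S[B,B] = ((0.5)·(0.5) + (-0.5)·(-0.5) + (3.5)·(3.5) + (-3.5)·(-3.5) + (2.5)·(2.5) + (-2.5)·(-2.5)) / 5 = 37.5/5 = 7.5
  S[B,C] = ((0.5)·(3.6667) + (-0.5)·(-1.3333) + (3.5)·(-2.3333) + (-3.5)·(-2.3333) + (2.5)·(3.6667) + (-2.5)·(-1.3333)) / 5 = 15/5 = 3
  S[C,C] = ((3.6667)·(3.6667) + (-1.3333)·(-1.3333) + (-2.3333)·(-2.3333) + (-2.3333)·(-2.3333) + (3.6667)·(3.6667) + (-1.3333)·(-1.3333)) / 5 = 41.3333/5 = 8.2667

S is symmetric (S[j,i] = S[i,j]). Assembling:

S = [[4, 1.2, -3.8],
 [1.2, 7.5, 3],
 [-3.8, 3, 8.2667]]


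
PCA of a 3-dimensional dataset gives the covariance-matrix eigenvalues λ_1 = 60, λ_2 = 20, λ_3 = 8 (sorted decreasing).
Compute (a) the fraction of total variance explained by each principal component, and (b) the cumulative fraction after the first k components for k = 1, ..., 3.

Step 1 — total variance = trace(Sigma) = Σ λ_i = 60 + 20 + 8 = 88.

Step 2 — fraction explained by component i = λ_i / Σ λ:
  PC1: 60/88 = 0.6818
  PC2: 20/88 = 0.2273
  PC3: 8/88 = 0.0909

Step 3 — cumulative fraction after k components = (λ_1 + ... + λ_k) / Σ λ:
  k = 1: 60/88 = 0.6818
  k = 2: (60 + 20)/88 = 80/88 = 0.9091
  k = 3: (60 + 20 + 8)/88 = 88/88 = 1

Summary (fraction, with percent):

explained: PC1 0.6818 (68.18%), PC2 0.2273 (22.73%), PC3 0.0909 (9.09%);  cumulative: 0.6818, 0.9091, 1


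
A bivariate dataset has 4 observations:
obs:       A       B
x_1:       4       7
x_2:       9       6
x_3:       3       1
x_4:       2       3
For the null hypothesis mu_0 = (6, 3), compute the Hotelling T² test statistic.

Step 1 — sample mean vector:
  mean(A) = (4 + 9 + 3 + 2) / 4 = 18/4 = 4.5
  mean(B) = (7 + 6 + 1 + 3) / 4 = 17/4 = 4.25
  x̄ = (4.5, 4.25),  deviation x̄ - mu_0 = (4.5, 4.25) - (6, 3) = (-1.5, 1.25).

Step 2 — sample covariance matrix, S[i,j] = (1/(n-1)) · Σ_k (x_{k,i} - mean_i) · (x_{k,j} - mean_j), divisor n-1 = 3:
  S[A,A] = ((-0.5)·(-0.5) + (4.5)·(4.5) + (-1.5)·(-1.5) + (-2.5)·(-2.5)) / 3 = 29/3 = 9.6667
  S[A,B] = ((-0.5)·(2.75) + (4.5)·(1.75) + (-1.5)·(-3.25) + (-2.5)·(-1.25)) / 3 = 14.5/3 = 4.8333
  S[B,B] = ((2.75)·(2.75) + (1.75)·(1.75) + (-3.25)·(-3.25) + (-1.25)·(-1.25)) / 3 = 22.75/3 = 7.5833
  S = [[9.6667, 4.8333],
 [4.8333, 7.5833]].

Step 3 — invert S. det(S) = 9.6667·7.5833 - (4.8333)² = 49.9444.
  S^{-1} = (1/det) · [[d, -b], [-b, a]] = [[0.1518, -0.0968],
 [-0.0968, 0.1935]].

Step 4 — quadratic form (x̄ - mu_0)^T · S^{-1} · (x̄ - mu_0):
  S^{-1} · (x̄ - mu_0) = (-0.3487, 0.3871),
  (x̄ - mu_0)^T · [...] = (-1.5)·(-0.3487) + (1.25)·(0.3871) = 1.007.

Step 5 — scale by n: T² = 4 · 1.007 = 4.0278.

T² ≈ 4.0278


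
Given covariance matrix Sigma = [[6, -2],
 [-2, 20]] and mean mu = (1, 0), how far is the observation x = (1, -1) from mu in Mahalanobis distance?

Step 1 — centre the observation: (x - mu) = (0, -1).

Step 2 — invert Sigma. det(Sigma) = 6·20 - (-2)² = 116.
  Sigma^{-1} = (1/det) · [[d, -b], [-b, a]] = [[0.1724, 0.0172],
 [0.0172, 0.0517]].

Step 3 — form the quadratic (x - mu)^T · Sigma^{-1} · (x - mu):
  Sigma^{-1} · (x - mu) = (-0.0172, -0.0517).
  (x - mu)^T · [Sigma^{-1} · (x - mu)] = (0)·(-0.0172) + (-1)·(-0.0517) = 0.0517.

Step 4 — take square root: d = √(0.0517) ≈ 0.2274.

d(x, mu) = √(0.0517) ≈ 0.2274


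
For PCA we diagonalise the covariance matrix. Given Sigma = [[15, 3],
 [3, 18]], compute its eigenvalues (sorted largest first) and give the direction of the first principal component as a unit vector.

Step 1 — characteristic polynomial of 2×2 Sigma:
  det(Sigma - λI) = λ² - trace · λ + det = 0.
  trace = 15 + 18 = 33, det = 15·18 - (3)² = 261.
Step 2 — discriminant:
  Δ = trace² - 4·det = 1089 - 1044 = 45.
Step 3 — eigenvalues:
  λ = (trace ± √Δ)/2 = (33 ± 6.7082)/2,
  λ_1 = 19.8541,  λ_2 = 13.1459.

Step 4 — unit eigenvector for λ_1: solve (Sigma - λ_1 I)v = 0. First row:
  (15 - 19.8541)·v_x + (3)·v_y = 0, i.e. (-4.8541)·v_x + (3)·v_y = 0,
  so v ∝ (b, λ_1 - a) = (3, 4.8541) = u.
  ||u|| = √((3)² + (4.8541)²) = √(32.5623) ≈ 5.7063,
  v_1 = u/||u|| ≈ (0.5257, 0.8507) (||v_1|| = 1).

λ_1 = 19.8541,  λ_2 = 13.1459;  v_1 ≈ (0.5257, 0.8507)


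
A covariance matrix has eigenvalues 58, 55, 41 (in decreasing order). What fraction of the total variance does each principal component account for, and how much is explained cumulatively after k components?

Step 1 — total variance = trace(Sigma) = Σ λ_i = 58 + 55 + 41 = 154.

Step 2 — fraction explained by component i = λ_i / Σ λ:
  PC1: 58/154 = 0.3766
  PC2: 55/154 = 0.3571
  PC3: 41/154 = 0.2662

Step 3 — cumulative fraction after k components = (λ_1 + ... + λ_k) / Σ λ:
  k = 1: 58/154 = 0.3766
  k = 2: (58 + 55)/154 = 113/154 = 0.7338
  k = 3: (58 + 55 + 41)/154 = 154/154 = 1

Summary (fraction, with percent):

explained: PC1 0.3766 (37.66%), PC2 0.3571 (35.71%), PC3 0.2662 (26.62%);  cumulative: 0.3766, 0.7338, 1


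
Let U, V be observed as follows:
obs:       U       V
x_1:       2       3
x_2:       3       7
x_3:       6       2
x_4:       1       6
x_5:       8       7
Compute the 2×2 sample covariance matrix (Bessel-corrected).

Step 1 — column means:
  mean(U) = (2 + 3 + 6 + 1 + 8) / 5 = 20/5 = 4
  mean(V) = (3 + 7 + 2 + 6 + 7) / 5 = 25/5 = 5

Step 2 — sample covariance S[i,j] = (1/(n-1)) · Σ_k (x_{k,i} - mean_i) · (x_{k,j} - mean_j), with n-1 = 4.
  S[U,U] = ((-2)·(-2) + (-1)·(-1) + (2)·(2) + (-3)·(-3) + (4)·(4)) / 4 = 34/4 = 8.5
  S[U,V] = ((-2)·(-2) + (-1)·(2) + (2)·(-3) + (-3)·(1) + (4)·(2)) / 4 = 1/4 = 0.25
  S[V,V] = ((-2)·(-2) + (2)·(2) + (-3)·(-3) + (1)·(1) + (2)·(2)) / 4 = 22/4 = 5.5

S is symmetric (S[j,i] = S[i,j]). Assembling:

S = [[8.5, 0.25],
 [0.25, 5.5]]


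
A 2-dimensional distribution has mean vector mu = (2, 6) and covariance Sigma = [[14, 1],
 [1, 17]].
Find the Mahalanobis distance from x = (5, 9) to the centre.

Step 1 — centre the observation: (x - mu) = (3, 3).

Step 2 — invert Sigma. det(Sigma) = 14·17 - (1)² = 237.
  Sigma^{-1} = (1/det) · [[d, -b], [-b, a]] = [[0.0717, -0.0042],
 [-0.0042, 0.0591]].

Step 3 — form the quadratic (x - mu)^T · Sigma^{-1} · (x - mu):
  Sigma^{-1} · (x - mu) = (0.2025, 0.1646).
  (x - mu)^T · [Sigma^{-1} · (x - mu)] = (3)·(0.2025) + (3)·(0.1646) = 1.1013.

Step 4 — take square root: d = √(1.1013) ≈ 1.0494.

d(x, mu) = √(1.1013) ≈ 1.0494


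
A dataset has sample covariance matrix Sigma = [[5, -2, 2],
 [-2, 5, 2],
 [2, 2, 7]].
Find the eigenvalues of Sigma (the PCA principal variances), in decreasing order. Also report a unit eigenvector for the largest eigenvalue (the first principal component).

Step 1 — characteristic polynomial p(λ) = det(λI - Sigma) = λ³ - tr·λ² + c_1·λ - det, where tr = trace, c_1 = sum of the principal 2×2 minors, det = det(Sigma):
  tr = 5 + 5 + 7 = 17,
  c_1 = (5·5 - (-2)²) + (5·7 - (2)²) + (5·7 - (2)²) = 21 + 31 + 31 = 83,
  det = 5·(5·7 - (2)²) - (-2)·((-2)·7 - (2)·(2)) + (2)·((-2)·(2) - 5·(2)) = 5·(31) - (-2)·(-18) + (2)·(-14) = 91.
  So p(λ) = λ³ - 17λ² + 83λ - 91.
Step 2 — look for an integer root (rational root theorem: any rational root is an integer divisor of 91). Testing λ = 7:
  p(7) = 343 - 833 + 581 - 91 = 0  ✓
  Dividing out (λ - 7): p(λ) = (λ - 7)(λ² - 10λ + 13).
Step 3 — remaining eigenvalues from the quadratic λ² - 10λ + 13 = 0:
  Δ = 10² - 4·13 = 100 - 52 = 48,  λ = (10 ± √48)/2 = (10 ± 6.9282)/2 ≈ 8.4641 or 1.5359.
  Sorted: λ_1 = 8.4641,  λ_2 = 7,  λ_3 = 1.5359  (check: sum = 17 = tr ✓).

Step 4 — unit eigenvector for λ_1 ≈ 8.4641: v spans the null space of (Sigma - λ_1 I), whose rows are
  r_1 = (-3.4641, -2, 2),  r_2 = (-2, -3.4641, 2),  r_3 = (2, 2, -1.4641).
  v is orthogonal to every row, so take v ∝ r_1 × r_2 = ((-2)·(2) - (2)·(-3.4641), (2)·(-2) - (-3.4641)·(2), (-3.4641)·(-3.4641) - (-2)·(-2)) ≈ (2.9282, 2.9282, 8).
  Let u = (2.9282, 2.9282, 8).
  ||u|| = √((2.9282)² + (2.9282)² + (8)²) = √(81.1487) ≈ 9.0083,  v_1 = u/||u|| ≈ (0.3251, 0.3251, 0.8881) (||v_1|| = 1).

λ_1 = 8.4641,  λ_2 = 7,  λ_3 = 1.5359;  v_1 ≈ (0.3251, 0.3251, 0.8881)


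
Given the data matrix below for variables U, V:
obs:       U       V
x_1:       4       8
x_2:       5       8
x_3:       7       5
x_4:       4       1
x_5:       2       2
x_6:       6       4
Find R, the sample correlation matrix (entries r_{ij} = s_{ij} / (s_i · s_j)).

Step 1 — column means:
  mean(U) = (4 + 5 + 7 + 4 + 2 + 6) / 6 = 28/6 = 4.6667
  mean(V) = (8 + 8 + 5 + 1 + 2 + 4) / 6 = 28/6 = 4.6667

Step 2 — sample variances and covariances s[i,j] = (1/(n-1)) · Σ_k (x_{k,i} - mean_i) · (x_{k,j} - mean_j), with n-1 = 5:
  s[U,U] = ((-0.6667)·(-0.6667) + (0.3333)·(0.3333) + (2.3333)·(2.3333) + (-0.6667)·(-0.6667) + (-2.6667)·(-2.6667) + (1.3333)·(1.3333)) / 5 = 15.3333/5 = 3.0667
  s[U,V] = ((-0.6667)·(3.3333) + (0.3333)·(3.3333) + (2.3333)·(0.3333) + (-0.6667)·(-3.6667) + (-2.6667)·(-2.6667) + (1.3333)·(-0.6667)) / 5 = 8.3333/5 = 1.6667
  s[V,V] = ((3.3333)·(3.3333) + (3.3333)·(3.3333) + (0.3333)·(0.3333) + (-3.6667)·(-3.6667) + (-2.6667)·(-2.6667) + (-0.6667)·(-0.6667)) / 5 = 43.3333/5 = 8.6667
  Sample standard deviations s_i = √(s[i,i]):
  s(U) = √(3.0667) = 1.7512
  s(V) = √(8.6667) = 2.9439

Step 3 — r_{ij} = s_{ij} / (s_i · s_j):
  r[U,U] = 1 (diagonal).
  r[U,V] = 1.6667 / (1.7512 · 2.9439) = 1.6667 / 5.1554 = 0.3233
  r[V,V] = 1 (diagonal).

R is symmetric with unit diagonal. Assembling:

R = [[1, 0.3233],
 [0.3233, 1]]


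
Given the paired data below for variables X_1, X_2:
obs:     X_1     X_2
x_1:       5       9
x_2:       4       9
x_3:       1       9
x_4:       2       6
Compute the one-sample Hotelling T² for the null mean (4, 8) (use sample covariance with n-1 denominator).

Step 1 — sample mean vector:
  mean(X_1) = (5 + 4 + 1 + 2) / 4 = 12/4 = 3
  mean(X_2) = (9 + 9 + 9 + 6) / 4 = 33/4 = 8.25
  x̄ = (3, 8.25),  deviation x̄ - mu_0 = (3, 8.25) - (4, 8) = (-1, 0.25).

Step 2 — sample covariance matrix, S[i,j] = (1/(n-1)) · Σ_k (x_{k,i} - mean_i) · (x_{k,j} - mean_j), divisor n-1 = 3:
  S[X_1,X_1] = ((2)·(2) + (1)·(1) + (-2)·(-2) + (-1)·(-1)) / 3 = 10/3 = 3.3333
  S[X_1,X_2] = ((2)·(0.75) + (1)·(0.75) + (-2)·(0.75) + (-1)·(-2.25)) / 3 = 3/3 = 1
  S[X_2,X_2] = ((0.75)·(0.75) + (0.75)·(0.75) + (0.75)·(0.75) + (-2.25)·(-2.25)) / 3 = 6.75/3 = 2.25
  S = [[3.3333, 1],
 [1, 2.25]].

Step 3 — invert S. det(S) = 3.3333·2.25 - (1)² = 6.5.
  S^{-1} = (1/det) · [[d, -b], [-b, a]] = [[0.3462, -0.1538],
 [-0.1538, 0.5128]].

Step 4 — quadratic form (x̄ - mu_0)^T · S^{-1} · (x̄ - mu_0):
  S^{-1} · (x̄ - mu_0) = (-0.3846, 0.2821),
  (x̄ - mu_0)^T · [...] = (-1)·(-0.3846) + (0.25)·(0.2821) = 0.4551.

Step 5 — scale by n: T² = 4 · 0.4551 = 1.8205.

T² ≈ 1.8205


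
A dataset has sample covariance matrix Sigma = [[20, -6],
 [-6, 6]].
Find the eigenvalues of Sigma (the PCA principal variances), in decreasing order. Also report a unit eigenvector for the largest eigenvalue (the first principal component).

Step 1 — characteristic polynomial of 2×2 Sigma:
  det(Sigma - λI) = λ² - trace · λ + det = 0.
  trace = 20 + 6 = 26, det = 20·6 - (-6)² = 84.
Step 2 — discriminant:
  Δ = trace² - 4·det = 676 - 336 = 340.
Step 3 — eigenvalues:
  λ = (trace ± √Δ)/2 = (26 ± 18.4391)/2,
  λ_1 = 22.2195,  λ_2 = 3.7805.

Step 4 — unit eigenvector for λ_1: solve (Sigma - λ_1 I)v = 0. First row:
  (20 - 22.2195)·v_x + (-6)·v_y = 0, i.e. (-2.2195)·v_x + (-6)·v_y = 0,
  so v ∝ (b, λ_1 - a) = (-6, 2.2195); multiply by -1 so the first entry is positive: u = (6, -2.2195).
  ||u|| = √((6)² + (-2.2195)²) = √(40.9264) ≈ 6.3974,
  v_1 = u/||u|| ≈ (0.9379, -0.3469) (||v_1|| = 1).

λ_1 = 22.2195,  λ_2 = 3.7805;  v_1 ≈ (0.9379, -0.3469)


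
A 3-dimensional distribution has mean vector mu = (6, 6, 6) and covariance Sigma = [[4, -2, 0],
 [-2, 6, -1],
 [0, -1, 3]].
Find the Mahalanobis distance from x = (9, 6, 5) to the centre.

Step 1 — centre the observation: (x - mu) = (3, 0, -1).

Step 2 — invert Sigma (cofactor / det for 3×3, or solve directly):
  Sigma^{-1} = [[0.3036, 0.1071, 0.0357],
 [0.1071, 0.2143, 0.0714],
 [0.0357, 0.0714, 0.3571]].

Step 3 — form the quadratic (x - mu)^T · Sigma^{-1} · (x - mu):
  Sigma^{-1} · (x - mu) = (0.875, 0.25, -0.25).
  (x - mu)^T · [Sigma^{-1} · (x - mu)] = (3)·(0.875) + (0)·(0.25) + (-1)·(-0.25) = 2.875.

Step 4 — take square root: d = √(2.875) ≈ 1.6956.

d(x, mu) = √(2.875) ≈ 1.6956


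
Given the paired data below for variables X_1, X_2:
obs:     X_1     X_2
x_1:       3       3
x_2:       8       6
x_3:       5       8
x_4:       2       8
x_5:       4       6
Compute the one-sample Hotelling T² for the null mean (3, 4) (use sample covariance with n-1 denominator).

Step 1 — sample mean vector:
  mean(X_1) = (3 + 8 + 5 + 2 + 4) / 5 = 22/5 = 4.4
  mean(X_2) = (3 + 6 + 8 + 8 + 6) / 5 = 31/5 = 6.2
  x̄ = (4.4, 6.2),  deviation x̄ - mu_0 = (4.4, 6.2) - (3, 4) = (1.4, 2.2).

Step 2 — sample covariance matrix, S[i,j] = (1/(n-1)) · Σ_k (x_{k,i} - mean_i) · (x_{k,j} - mean_j), divisor n-1 = 4:
  S[X_1,X_1] = ((-1.4)·(-1.4) + (3.6)·(3.6) + (0.6)·(0.6) + (-2.4)·(-2.4) + (-0.4)·(-0.4)) / 4 = 21.2/4 = 5.3
  S[X_1,X_2] = ((-1.4)·(-3.2) + (3.6)·(-0.2) + (0.6)·(1.8) + (-2.4)·(1.8) + (-0.4)·(-0.2)) / 4 = 0.6/4 = 0.15
  S[X_2,X_2] = ((-3.2)·(-3.2) + (-0.2)·(-0.2) + (1.8)·(1.8) + (1.8)·(1.8) + (-0.2)·(-0.2)) / 4 = 16.8/4 = 4.2
  S = [[5.3, 0.15],
 [0.15, 4.2]].

Step 3 — invert S. det(S) = 5.3·4.2 - (0.15)² = 22.2375.
  S^{-1} = (1/det) · [[d, -b], [-b, a]] = [[0.1889, -0.0067],
 [-0.0067, 0.2383]].

Step 4 — quadratic form (x̄ - mu_0)^T · S^{-1} · (x̄ - mu_0):
  S^{-1} · (x̄ - mu_0) = (0.2496, 0.5149),
  (x̄ - mu_0)^T · [...] = (1.4)·(0.2496) + (2.2)·(0.5149) = 1.4822.

Step 5 — scale by n: T² = 5 · 1.4822 = 7.4109.

T² ≈ 7.4109


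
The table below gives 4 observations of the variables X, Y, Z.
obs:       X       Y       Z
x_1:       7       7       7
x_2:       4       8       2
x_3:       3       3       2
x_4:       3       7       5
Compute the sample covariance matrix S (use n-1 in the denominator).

Step 1 — column means:
  mean(X) = (7 + 4 + 3 + 3) / 4 = 17/4 = 4.25
  mean(Y) = (7 + 8 + 3 + 7) / 4 = 25/4 = 6.25
  mean(Z) = (7 + 2 + 2 + 5) / 4 = 16/4 = 4

Step 2 — sample covariance S[i,j] = (1/(n-1)) · Σ_k (x_{k,i} - mean_i) · (x_{k,j} - mean_j), with n-1 = 3.
  S[X,X] = ((2.75)·(2.75) + (-0.25)·(-0.25) + (-1.25)·(-1.25) + (-1.25)·(-1.25)) / 3 = 10.75/3 = 3.5833
  S[X,Y] = ((2.75)·(0.75) + (-0.25)·(1.75) + (-1.25)·(-3.25) + (-1.25)·(0.75)) / 3 = 4.75/3 = 1.5833
  S[X,Z] = ((2.75)·(3) + (-0.25)·(-2) + (-1.25)·(-2) + (-1.25)·(1)) / 3 = 10/3 = 3.3333
  S[Y,Y] = ((0.75)·(0.75) + (1.75)·(1.75) + (-3.25)·(-3.25) + (0.75)·(0.75)) / 3 = 14.75/3 = 4.9167
  S[Y,Z] = ((0.75)·(3) + (1.75)·(-2) + (-3.25)·(-2) + (0.75)·(1)) / 3 = 6/3 = 2
  S[Z,Z] = ((3)·(3) + (-2)·(-2) + (-2)·(-2) + (1)·(1)) / 3 = 18/3 = 6

S is symmetric (S[j,i] = S[i,j]). Assembling:

S = [[3.5833, 1.5833, 3.3333],
 [1.5833, 4.9167, 2],
 [3.3333, 2, 6]]


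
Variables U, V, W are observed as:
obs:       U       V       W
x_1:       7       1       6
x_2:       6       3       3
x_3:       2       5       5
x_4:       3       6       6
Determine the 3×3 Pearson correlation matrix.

Step 1 — column means:
  mean(U) = (7 + 6 + 2 + 3) / 4 = 18/4 = 4.5
  mean(V) = (1 + 3 + 5 + 6) / 4 = 15/4 = 3.75
  mean(W) = (6 + 3 + 5 + 6) / 4 = 20/4 = 5

Step 2 — sample variances and covariances s[i,j] = (1/(n-1)) · Σ_k (x_{k,i} - mean_i) · (x_{k,j} - mean_j), with n-1 = 3:
  s[U,U] = ((2.5)·(2.5) + (1.5)·(1.5) + (-2.5)·(-2.5) + (-1.5)·(-1.5)) / 3 = 17/3 = 5.6667
  s[U,V] = ((2.5)·(-2.75) + (1.5)·(-0.75) + (-2.5)·(1.25) + (-1.5)·(2.25)) / 3 = -14.5/3 = -4.8333
  s[U,W] = ((2.5)·(1) + (1.5)·(-2) + (-2.5)·(0) + (-1.5)·(1)) / 3 = -2/3 = -0.6667
  s[V,V] = ((-2.75)·(-2.75) + (-0.75)·(-0.75) + (1.25)·(1.25) + (2.25)·(2.25)) / 3 = 14.75/3 = 4.9167
  s[V,W] = ((-2.75)·(1) + (-0.75)·(-2) + (1.25)·(0) + (2.25)·(1)) / 3 = 1/3 = 0.3333
  s[W,W] = ((1)·(1) + (-2)·(-2) + (0)·(0) + (1)·(1)) / 3 = 6/3 = 2
  Sample standard deviations s_i = √(s[i,i]):
  s(U) = √(5.6667) = 2.3805
  s(V) = √(4.9167) = 2.2174
  s(W) = √(2) = 1.4142

Step 3 — r_{ij} = s_{ij} / (s_i · s_j):
  r[U,U] = 1 (diagonal).
  r[U,V] = -4.8333 / (2.3805 · 2.2174) = -4.8333 / 5.2784 = -0.9157
  r[U,W] = -0.6667 / (2.3805 · 1.4142) = -0.6667 / 3.3665 = -0.198
  r[V,V] = 1 (diagonal).
  r[V,W] = 0.3333 / (2.2174 · 1.4142) = 0.3333 / 3.1358 = 0.1063
  r[W,W] = 1 (diagonal).

R is symmetric with unit diagonal. Assembling:

R = [[1, -0.9157, -0.198],
 [-0.9157, 1, 0.1063],
 [-0.198, 0.1063, 1]]


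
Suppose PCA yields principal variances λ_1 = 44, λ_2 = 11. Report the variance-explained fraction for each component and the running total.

Step 1 — total variance = trace(Sigma) = Σ λ_i = 44 + 11 = 55.

Step 2 — fraction explained by component i = λ_i / Σ λ:
  PC1: 44/55 = 0.8
  PC2: 11/55 = 0.2

Step 3 — cumulative fraction after k components = (λ_1 + ... + λ_k) / Σ λ:
  k = 1: 44/55 = 0.8
  k = 2: (44 + 11)/55 = 55/55 = 1

Summary (fraction, with percent):

explained: PC1 0.8 (80%), PC2 0.2 (20%);  cumulative: 0.8, 1


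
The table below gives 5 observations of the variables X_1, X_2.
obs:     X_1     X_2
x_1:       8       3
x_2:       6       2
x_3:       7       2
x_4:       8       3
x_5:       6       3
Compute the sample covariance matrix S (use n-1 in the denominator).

Step 1 — column means:
  mean(X_1) = (8 + 6 + 7 + 8 + 6) / 5 = 35/5 = 7
  mean(X_2) = (3 + 2 + 2 + 3 + 3) / 5 = 13/5 = 2.6

Step 2 — sample covariance S[i,j] = (1/(n-1)) · Σ_k (x_{k,i} - mean_i) · (x_{k,j} - mean_j), with n-1 = 4.
  S[X_1,X_1] = ((1)·(1) + (-1)·(-1) + (0)·(0) + (1)·(1) + (-1)·(-1)) / 4 = 4/4 = 1
  S[X_1,X_2] = ((1)·(0.4) + (-1)·(-0.6) + (0)·(-0.6) + (1)·(0.4) + (-1)·(0.4)) / 4 = 1/4 = 0.25
  S[X_2,X_2] = ((0.4)·(0.4) + (-0.6)·(-0.6) + (-0.6)·(-0.6) + (0.4)·(0.4) + (0.4)·(0.4)) / 4 = 1.2/4 = 0.3

S is symmetric (S[j,i] = S[i,j]). Assembling:

S = [[1, 0.25],
 [0.25, 0.3]]


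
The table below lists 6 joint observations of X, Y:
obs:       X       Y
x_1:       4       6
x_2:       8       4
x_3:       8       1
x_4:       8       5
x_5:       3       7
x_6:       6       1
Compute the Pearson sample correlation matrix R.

Step 1 — column means:
  mean(X) = (4 + 8 + 8 + 8 + 3 + 6) / 6 = 37/6 = 6.1667
  mean(Y) = (6 + 4 + 1 + 5 + 7 + 1) / 6 = 24/6 = 4

Step 2 — sample variances and covariances s[i,j] = (1/(n-1)) · Σ_k (x_{k,i} - mean_i) · (x_{k,j} - mean_j), with n-1 = 5:
  s[X,X] = ((-2.1667)·(-2.1667) + (1.8333)·(1.8333) + (1.8333)·(1.8333) + (1.8333)·(1.8333) + (-3.1667)·(-3.1667) + (-0.1667)·(-0.1667)) / 5 = 24.8333/5 = 4.9667
  s[X,Y] = ((-2.1667)·(2) + (1.8333)·(0) + (1.8333)·(-3) + (1.8333)·(1) + (-3.1667)·(3) + (-0.1667)·(-3)) / 5 = -17/5 = -3.4
  s[Y,Y] = ((2)·(2) + (0)·(0) + (-3)·(-3) + (1)·(1) + (3)·(3) + (-3)·(-3)) / 5 = 32/5 = 6.4
  Sample standard deviations s_i = √(s[i,i]):
  s(X) = √(4.9667) = 2.2286
  s(Y) = √(6.4) = 2.5298

Step 3 — r_{ij} = s_{ij} / (s_i · s_j):
  r[X,X] = 1 (diagonal).
  r[X,Y] = -3.4 / (2.2286 · 2.5298) = -3.4 / 5.638 = -0.6031
  r[Y,Y] = 1 (diagonal).

R is symmetric with unit diagonal. Assembling:

R = [[1, -0.6031],
 [-0.6031, 1]]


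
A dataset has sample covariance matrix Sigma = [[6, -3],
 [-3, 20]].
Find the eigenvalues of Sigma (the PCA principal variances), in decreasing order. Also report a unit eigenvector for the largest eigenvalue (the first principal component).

Step 1 — characteristic polynomial of 2×2 Sigma:
  det(Sigma - λI) = λ² - trace · λ + det = 0.
  trace = 6 + 20 = 26, det = 6·20 - (-3)² = 111.
Step 2 — discriminant:
  Δ = trace² - 4·det = 676 - 444 = 232.
Step 3 — eigenvalues:
  λ = (trace ± √Δ)/2 = (26 ± 15.2315)/2,
  λ_1 = 20.6158,  λ_2 = 5.3842.

Step 4 — unit eigenvector for λ_1: solve (Sigma - λ_1 I)v = 0. First row:
  (6 - 20.6158)·v_x + (-3)·v_y = 0, i.e. (-14.6158)·v_x + (-3)·v_y = 0,
  so v ∝ (b, λ_1 - a) = (-3, 14.6158); multiply by -1 so the first entry is positive: u = (3, -14.6158).
  ||u|| = √((3)² + (-14.6158)²) = √(222.6208) ≈ 14.9205,
  v_1 = u/||u|| ≈ (0.2011, -0.9796) (||v_1|| = 1).

λ_1 = 20.6158,  λ_2 = 5.3842;  v_1 ≈ (0.2011, -0.9796)


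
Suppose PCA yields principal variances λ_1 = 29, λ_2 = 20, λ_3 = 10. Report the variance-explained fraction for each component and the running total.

Step 1 — total variance = trace(Sigma) = Σ λ_i = 29 + 20 + 10 = 59.

Step 2 — fraction explained by component i = λ_i / Σ λ:
  PC1: 29/59 = 0.4915
  PC2: 20/59 = 0.339
  PC3: 10/59 = 0.1695

Step 3 — cumulative fraction after k components = (λ_1 + ... + λ_k) / Σ λ:
  k = 1: 29/59 = 0.4915
  k = 2: (29 + 20)/59 = 49/59 = 0.8305
  k = 3: (29 + 20 + 10)/59 = 59/59 = 1

Summary (fraction, with percent):

explained: PC1 0.4915 (49.15%), PC2 0.339 (33.9%), PC3 0.1695 (16.95%);  cumulative: 0.4915, 0.8305, 1


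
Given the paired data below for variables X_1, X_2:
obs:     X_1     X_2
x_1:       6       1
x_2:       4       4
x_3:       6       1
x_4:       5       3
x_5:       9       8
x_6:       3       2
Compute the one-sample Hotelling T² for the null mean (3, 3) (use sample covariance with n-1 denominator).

Step 1 — sample mean vector:
  mean(X_1) = (6 + 4 + 6 + 5 + 9 + 3) / 6 = 33/6 = 5.5
  mean(X_2) = (1 + 4 + 1 + 3 + 8 + 2) / 6 = 19/6 = 3.1667
  x̄ = (5.5, 3.1667),  deviation x̄ - mu_0 = (5.5, 3.1667) - (3, 3) = (2.5, 0.1667).

Step 2 — sample covariance matrix, S[i,j] = (1/(n-1)) · Σ_k (x_{k,i} - mean_i) · (x_{k,j} - mean_j), divisor n-1 = 5:
  S[X_1,X_1] = ((0.5)·(0.5) + (-1.5)·(-1.5) + (0.5)·(0.5) + (-0.5)·(-0.5) + (3.5)·(3.5) + (-2.5)·(-2.5)) / 5 = 21.5/5 = 4.3
  S[X_1,X_2] = ((0.5)·(-2.1667) + (-1.5)·(0.8333) + (0.5)·(-2.1667) + (-0.5)·(-0.1667) + (3.5)·(4.8333) + (-2.5)·(-1.1667)) / 5 = 16.5/5 = 3.3
  S[X_2,X_2] = ((-2.1667)·(-2.1667) + (0.8333)·(0.8333) + (-2.1667)·(-2.1667) + (-0.1667)·(-0.1667) + (4.8333)·(4.8333) + (-1.1667)·(-1.1667)) / 5 = 34.8333/5 = 6.9667
  S = [[4.3, 3.3],
 [3.3, 6.9667]].

Step 3 — invert S. det(S) = 4.3·6.9667 - (3.3)² = 19.0667.
  S^{-1} = (1/det) · [[d, -b], [-b, a]] = [[0.3654, -0.1731],
 [-0.1731, 0.2255]].

Step 4 — quadratic form (x̄ - mu_0)^T · S^{-1} · (x̄ - mu_0):
  S^{-1} · (x̄ - mu_0) = (0.8846, -0.3951),
  (x̄ - mu_0)^T · [...] = (2.5)·(0.8846) + (0.1667)·(-0.3951) = 2.1457.

Step 5 — scale by n: T² = 6 · 2.1457 = 12.8741.

T² ≈ 12.8741


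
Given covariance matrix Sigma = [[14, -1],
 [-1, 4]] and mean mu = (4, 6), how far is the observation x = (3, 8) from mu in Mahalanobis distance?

Step 1 — centre the observation: (x - mu) = (-1, 2).

Step 2 — invert Sigma. det(Sigma) = 14·4 - (-1)² = 55.
  Sigma^{-1} = (1/det) · [[d, -b], [-b, a]] = [[0.0727, 0.0182],
 [0.0182, 0.2545]].

Step 3 — form the quadratic (x - mu)^T · Sigma^{-1} · (x - mu):
  Sigma^{-1} · (x - mu) = (-0.0364, 0.4909).
  (x - mu)^T · [Sigma^{-1} · (x - mu)] = (-1)·(-0.0364) + (2)·(0.4909) = 1.0182.

Step 4 — take square root: d = √(1.0182) ≈ 1.009.

d(x, mu) = √(1.0182) ≈ 1.009


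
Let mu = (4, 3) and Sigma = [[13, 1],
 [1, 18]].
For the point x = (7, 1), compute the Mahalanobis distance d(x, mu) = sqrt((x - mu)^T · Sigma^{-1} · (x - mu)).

Step 1 — centre the observation: (x - mu) = (3, -2).

Step 2 — invert Sigma. det(Sigma) = 13·18 - (1)² = 233.
  Sigma^{-1} = (1/det) · [[d, -b], [-b, a]] = [[0.0773, -0.0043],
 [-0.0043, 0.0558]].

Step 3 — form the quadratic (x - mu)^T · Sigma^{-1} · (x - mu):
  Sigma^{-1} · (x - mu) = (0.2403, -0.1245).
  (x - mu)^T · [Sigma^{-1} · (x - mu)] = (3)·(0.2403) + (-2)·(-0.1245) = 0.97.

Step 4 — take square root: d = √(0.97) ≈ 0.9849.

d(x, mu) = √(0.97) ≈ 0.9849


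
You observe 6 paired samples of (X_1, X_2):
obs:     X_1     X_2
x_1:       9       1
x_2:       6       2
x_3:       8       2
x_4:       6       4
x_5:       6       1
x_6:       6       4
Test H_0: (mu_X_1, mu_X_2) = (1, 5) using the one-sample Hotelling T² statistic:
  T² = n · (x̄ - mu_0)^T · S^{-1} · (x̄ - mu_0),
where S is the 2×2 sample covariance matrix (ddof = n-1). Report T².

Step 1 — sample mean vector:
  mean(X_1) = (9 + 6 + 8 + 6 + 6 + 6) / 6 = 41/6 = 6.8333
  mean(X_2) = (1 + 2 + 2 + 4 + 1 + 4) / 6 = 14/6 = 2.3333
  x̄ = (6.8333, 2.3333),  deviation x̄ - mu_0 = (6.8333, 2.3333) - (1, 5) = (5.8333, -2.6667).

Step 2 — sample covariance matrix, S[i,j] = (1/(n-1)) · Σ_k (x_{k,i} - mean_i) · (x_{k,j} - mean_j), divisor n-1 = 5:
  S[X_1,X_1] = ((2.1667)·(2.1667) + (-0.8333)·(-0.8333) + (1.1667)·(1.1667) + (-0.8333)·(-0.8333) + (-0.8333)·(-0.8333) + (-0.8333)·(-0.8333)) / 5 = 8.8333/5 = 1.7667
  S[X_1,X_2] = ((2.1667)·(-1.3333) + (-0.8333)·(-0.3333) + (1.1667)·(-0.3333) + (-0.8333)·(1.6667) + (-0.8333)·(-1.3333) + (-0.8333)·(1.6667)) / 5 = -4.6667/5 = -0.9333
  S[X_2,X_2] = ((-1.3333)·(-1.3333) + (-0.3333)·(-0.3333) + (-0.3333)·(-0.3333) + (1.6667)·(1.6667) + (-1.3333)·(-1.3333) + (1.6667)·(1.6667)) / 5 = 9.3333/5 = 1.8667
  S = [[1.7667, -0.9333],
 [-0.9333, 1.8667]].

Step 3 — invert S. det(S) = 1.7667·1.8667 - (-0.9333)² = 2.4267.
  S^{-1} = (1/det) · [[d, -b], [-b, a]] = [[0.7692, 0.3846],
 [0.3846, 0.728]].

Step 4 — quadratic form (x̄ - mu_0)^T · S^{-1} · (x̄ - mu_0):
  S^{-1} · (x̄ - mu_0) = (3.4615, 0.3022),
  (x̄ - mu_0)^T · [...] = (5.8333)·(3.4615) + (-2.6667)·(0.3022) = 19.3864.

Step 5 — scale by n: T² = 6 · 19.3864 = 116.3187.

T² ≈ 116.3187


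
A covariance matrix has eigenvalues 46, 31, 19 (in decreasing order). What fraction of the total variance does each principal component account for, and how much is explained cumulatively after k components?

Step 1 — total variance = trace(Sigma) = Σ λ_i = 46 + 31 + 19 = 96.

Step 2 — fraction explained by component i = λ_i / Σ λ:
  PC1: 46/96 = 0.4792
  PC2: 31/96 = 0.3229
  PC3: 19/96 = 0.1979

Step 3 — cumulative fraction after k components = (λ_1 + ... + λ_k) / Σ λ:
  k = 1: 46/96 = 0.4792
  k = 2: (46 + 31)/96 = 77/96 = 0.8021
  k = 3: (46 + 31 + 19)/96 = 96/96 = 1

Summary (fraction, with percent):

explained: PC1 0.4792 (47.92%), PC2 0.3229 (32.29%), PC3 0.1979 (19.79%);  cumulative: 0.4792, 0.8021, 1


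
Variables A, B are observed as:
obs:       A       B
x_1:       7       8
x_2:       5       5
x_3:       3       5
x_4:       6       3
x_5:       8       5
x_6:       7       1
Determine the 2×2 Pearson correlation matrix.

Step 1 — column means:
  mean(A) = (7 + 5 + 3 + 6 + 8 + 7) / 6 = 36/6 = 6
  mean(B) = (8 + 5 + 5 + 3 + 5 + 1) / 6 = 27/6 = 4.5

Step 2 — sample variances and covariances s[i,j] = (1/(n-1)) · Σ_k (x_{k,i} - mean_i) · (x_{k,j} - mean_j), with n-1 = 5:
  s[A,A] = ((1)·(1) + (-1)·(-1) + (-3)·(-3) + (0)·(0) + (2)·(2) + (1)·(1)) / 5 = 16/5 = 3.2
  s[A,B] = ((1)·(3.5) + (-1)·(0.5) + (-3)·(0.5) + (0)·(-1.5) + (2)·(0.5) + (1)·(-3.5)) / 5 = -1/5 = -0.2
  s[B,B] = ((3.5)·(3.5) + (0.5)·(0.5) + (0.5)·(0.5) + (-1.5)·(-1.5) + (0.5)·(0.5) + (-3.5)·(-3.5)) / 5 = 27.5/5 = 5.5
  Sample standard deviations s_i = √(s[i,i]):
  s(A) = √(3.2) = 1.7889
  s(B) = √(5.5) = 2.3452

Step 3 — r_{ij} = s_{ij} / (s_i · s_j):
  r[A,A] = 1 (diagonal).
  r[A,B] = -0.2 / (1.7889 · 2.3452) = -0.2 / 4.1952 = -0.0477
  r[B,B] = 1 (diagonal).

R is symmetric with unit diagonal. Assembling:

R = [[1, -0.0477],
 [-0.0477, 1]]


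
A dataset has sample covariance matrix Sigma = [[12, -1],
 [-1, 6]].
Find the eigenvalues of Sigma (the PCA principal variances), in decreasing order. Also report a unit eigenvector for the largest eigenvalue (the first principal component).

Step 1 — characteristic polynomial of 2×2 Sigma:
  det(Sigma - λI) = λ² - trace · λ + det = 0.
  trace = 12 + 6 = 18, det = 12·6 - (-1)² = 71.
Step 2 — discriminant:
  Δ = trace² - 4·det = 324 - 284 = 40.
Step 3 — eigenvalues:
  λ = (trace ± √Δ)/2 = (18 ± 6.3246)/2,
  λ_1 = 12.1623,  λ_2 = 5.8377.

Step 4 — unit eigenvector for λ_1: solve (Sigma - λ_1 I)v = 0. First row:
  (12 - 12.1623)·v_x + (-1)·v_y = 0, i.e. (-0.1623)·v_x + (-1)·v_y = 0,
  so v ∝ (b, λ_1 - a) = (-1, 0.1623); multiply by -1 so the first entry is positive: u = (1, -0.1623).
  ||u|| = √((1)² + (-0.1623)²) = √(1.0263) ≈ 1.0131,
  v_1 = u/||u|| ≈ (0.9871, -0.1602) (||v_1|| = 1).

λ_1 = 12.1623,  λ_2 = 5.8377;  v_1 ≈ (0.9871, -0.1602)


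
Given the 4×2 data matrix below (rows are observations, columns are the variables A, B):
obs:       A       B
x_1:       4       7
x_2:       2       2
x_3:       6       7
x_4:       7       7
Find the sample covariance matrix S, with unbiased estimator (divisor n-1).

Step 1 — column means:
  mean(A) = (4 + 2 + 6 + 7) / 4 = 19/4 = 4.75
  mean(B) = (7 + 2 + 7 + 7) / 4 = 23/4 = 5.75

Step 2 — sample covariance S[i,j] = (1/(n-1)) · Σ_k (x_{k,i} - mean_i) · (x_{k,j} - mean_j), with n-1 = 3.
  S[A,A] = ((-0.75)·(-0.75) + (-2.75)·(-2.75) + (1.25)·(1.25) + (2.25)·(2.25)) / 3 = 14.75/3 = 4.9167
  S[A,B] = ((-0.75)·(1.25) + (-2.75)·(-3.75) + (1.25)·(1.25) + (2.25)·(1.25)) / 3 = 13.75/3 = 4.5833
  S[B,B] = ((1.25)·(1.25) + (-3.75)·(-3.75) + (1.25)·(1.25) + (1.25)·(1.25)) / 3 = 18.75/3 = 6.25

S is symmetric (S[j,i] = S[i,j]). Assembling:

S = [[4.9167, 4.5833],
 [4.5833, 6.25]]


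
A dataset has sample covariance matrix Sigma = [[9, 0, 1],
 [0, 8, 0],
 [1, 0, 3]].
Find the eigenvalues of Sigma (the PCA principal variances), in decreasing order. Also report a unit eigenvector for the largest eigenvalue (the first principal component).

Step 1 — characteristic polynomial p(λ) = det(λI - Sigma) = λ³ - tr·λ² + c_1·λ - det, where tr = trace, c_1 = sum of the principal 2×2 minors, det = det(Sigma):
  tr = 9 + 8 + 3 = 20,
  c_1 = (9·8 - (0)²) + (9·3 - (1)²) + (8·3 - (0)²) = 72 + 26 + 24 = 122,
  det = 9·(8·3 - (0)²) - (0)·((0)·3 - (0)·(1)) + (1)·((0)·(0) - 8·(1)) = 9·(24) - (0)·(0) + (1)·(-8) = 208.
  So p(λ) = λ³ - 20λ² + 122λ - 208.
Step 2 — look for an integer root (rational root theorem: any rational root is an integer divisor of 208). Testing λ = 8:
  p(8) = 512 - 1280 + 976 - 208 = 0  ✓
  Dividing out (λ - 8): p(λ) = (λ - 8)(λ² - 12λ + 26).
Step 3 — remaining eigenvalues from the quadratic λ² - 12λ + 26 = 0:
  Δ = 12² - 4·26 = 144 - 104 = 40,  λ = (12 ± √40)/2 = (12 ± 6.3246)/2 ≈ 9.1623 or 2.8377.
  Sorted: λ_1 = 9.1623,  λ_2 = 8,  λ_3 = 2.8377  (check: sum = 20 = tr ✓).

Step 4 — unit eigenvector for λ_1 ≈ 9.1623: v spans the null space of (Sigma - λ_1 I), whose rows are
  r_1 = (-0.1623, 0, 1),  r_2 = (0, -1.1623, 0),  r_3 = (1, 0, -6.1623).
  v is orthogonal to every row, so take v ∝ r_1 × r_2 = ((0)·(0) - (1)·(-1.1623), (1)·(0) - (-0.1623)·(0), (-0.1623)·(-1.1623) - (0)·(0)) ≈ (1.1623, 0, 0.1886).
  Let u = (1.1623, 0, 0.1886).
  ||u|| = √((1.1623)² + (0)² + (0.1886)²) = √(1.3865) ≈ 1.1775,  v_1 = u/||u|| ≈ (0.9871, 0, 0.1602) (||v_1|| = 1).

λ_1 = 9.1623,  λ_2 = 8,  λ_3 = 2.8377;  v_1 ≈ (0.9871, 0, 0.1602)


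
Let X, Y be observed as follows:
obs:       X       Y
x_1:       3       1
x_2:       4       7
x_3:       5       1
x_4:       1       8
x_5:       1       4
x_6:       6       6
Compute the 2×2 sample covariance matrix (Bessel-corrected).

Step 1 — column means:
  mean(X) = (3 + 4 + 5 + 1 + 1 + 6) / 6 = 20/6 = 3.3333
  mean(Y) = (1 + 7 + 1 + 8 + 4 + 6) / 6 = 27/6 = 4.5

Step 2 — sample covariance S[i,j] = (1/(n-1)) · Σ_k (x_{k,i} - mean_i) · (x_{k,j} - mean_j), with n-1 = 5.
  S[X,X] = ((-0.3333)·(-0.3333) + (0.6667)·(0.6667) + (1.6667)·(1.6667) + (-2.3333)·(-2.3333) + (-2.3333)·(-2.3333) + (2.6667)·(2.6667)) / 5 = 21.3333/5 = 4.2667
  S[X,Y] = ((-0.3333)·(-3.5) + (0.6667)·(2.5) + (1.6667)·(-3.5) + (-2.3333)·(3.5) + (-2.3333)·(-0.5) + (2.6667)·(1.5)) / 5 = -6/5 = -1.2
  S[Y,Y] = ((-3.5)·(-3.5) + (2.5)·(2.5) + (-3.5)·(-3.5) + (3.5)·(3.5) + (-0.5)·(-0.5) + (1.5)·(1.5)) / 5 = 45.5/5 = 9.1

S is symmetric (S[j,i] = S[i,j]). Assembling:

S = [[4.2667, -1.2],
 [-1.2, 9.1]]


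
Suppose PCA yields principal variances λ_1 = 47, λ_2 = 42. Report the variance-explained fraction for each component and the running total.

Step 1 — total variance = trace(Sigma) = Σ λ_i = 47 + 42 = 89.

Step 2 — fraction explained by component i = λ_i / Σ λ:
  PC1: 47/89 = 0.5281
  PC2: 42/89 = 0.4719

Step 3 — cumulative fraction after k components = (λ_1 + ... + λ_k) / Σ λ:
  k = 1: 47/89 = 0.5281
  k = 2: (47 + 42)/89 = 89/89 = 1

Summary (fraction, with percent):

explained: PC1 0.5281 (52.81%), PC2 0.4719 (47.19%);  cumulative: 0.5281, 1


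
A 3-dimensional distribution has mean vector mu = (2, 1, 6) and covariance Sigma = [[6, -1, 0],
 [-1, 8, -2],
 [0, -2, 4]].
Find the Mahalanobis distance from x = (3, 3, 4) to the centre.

Step 1 — centre the observation: (x - mu) = (1, 2, -2).

Step 2 — invert Sigma (cofactor / det for 3×3, or solve directly):
  Sigma^{-1} = [[0.1707, 0.0244, 0.0122],
 [0.0244, 0.1463, 0.0732],
 [0.0122, 0.0732, 0.2866]].

Step 3 — form the quadratic (x - mu)^T · Sigma^{-1} · (x - mu):
  Sigma^{-1} · (x - mu) = (0.1951, 0.1707, -0.4146).
  (x - mu)^T · [Sigma^{-1} · (x - mu)] = (1)·(0.1951) + (2)·(0.1707) + (-2)·(-0.4146) = 1.3659.

Step 4 — take square root: d = √(1.3659) ≈ 1.1687.

d(x, mu) = √(1.3659) ≈ 1.1687


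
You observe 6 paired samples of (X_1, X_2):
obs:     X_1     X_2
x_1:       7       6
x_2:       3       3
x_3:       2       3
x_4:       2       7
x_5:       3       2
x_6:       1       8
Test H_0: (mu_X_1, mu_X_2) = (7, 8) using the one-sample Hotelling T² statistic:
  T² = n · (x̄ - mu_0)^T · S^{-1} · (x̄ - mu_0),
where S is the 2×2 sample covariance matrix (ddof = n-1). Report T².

Step 1 — sample mean vector:
  mean(X_1) = (7 + 3 + 2 + 2 + 3 + 1) / 6 = 18/6 = 3
  mean(X_2) = (6 + 3 + 3 + 7 + 2 + 8) / 6 = 29/6 = 4.8333
  x̄ = (3, 4.8333),  deviation x̄ - mu_0 = (3, 4.8333) - (7, 8) = (-4, -3.1667).

Step 2 — sample covariance matrix, S[i,j] = (1/(n-1)) · Σ_k (x_{k,i} - mean_i) · (x_{k,j} - mean_j), divisor n-1 = 5:
  S[X_1,X_1] = ((4)·(4) + (0)·(0) + (-1)·(-1) + (-1)·(-1) + (0)·(0) + (-2)·(-2)) / 5 = 22/5 = 4.4
  S[X_1,X_2] = ((4)·(1.1667) + (0)·(-1.8333) + (-1)·(-1.8333) + (-1)·(2.1667) + (0)·(-2.8333) + (-2)·(3.1667)) / 5 = -2/5 = -0.4
  S[X_2,X_2] = ((1.1667)·(1.1667) + (-1.8333)·(-1.8333) + (-1.8333)·(-1.8333) + (2.1667)·(2.1667) + (-2.8333)·(-2.8333) + (3.1667)·(3.1667)) / 5 = 30.8333/5 = 6.1667
  S = [[4.4, -0.4],
 [-0.4, 6.1667]].

Step 3 — invert S. det(S) = 4.4·6.1667 - (-0.4)² = 26.9733.
  S^{-1} = (1/det) · [[d, -b], [-b, a]] = [[0.2286, 0.0148],
 [0.0148, 0.1631]].

Step 4 — quadratic form (x̄ - mu_0)^T · S^{-1} · (x̄ - mu_0):
  S^{-1} · (x̄ - mu_0) = (-0.9614, -0.5759),
  (x̄ - mu_0)^T · [...] = (-4)·(-0.9614) + (-3.1667)·(-0.5759) = 5.6694.

Step 5 — scale by n: T² = 6 · 5.6694 = 34.0163.

T² ≈ 34.0163


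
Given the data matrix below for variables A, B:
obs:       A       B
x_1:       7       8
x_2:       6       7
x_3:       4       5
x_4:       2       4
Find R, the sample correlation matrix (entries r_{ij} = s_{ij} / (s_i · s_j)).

Step 1 — column means:
  mean(A) = (7 + 6 + 4 + 2) / 4 = 19/4 = 4.75
  mean(B) = (8 + 7 + 5 + 4) / 4 = 24/4 = 6

Step 2 — sample variances and covariances s[i,j] = (1/(n-1)) · Σ_k (x_{k,i} - mean_i) · (x_{k,j} - mean_j), with n-1 = 3:
  s[A,A] = ((2.25)·(2.25) + (1.25)·(1.25) + (-0.75)·(-0.75) + (-2.75)·(-2.75)) / 3 = 14.75/3 = 4.9167
  s[A,B] = ((2.25)·(2) + (1.25)·(1) + (-0.75)·(-1) + (-2.75)·(-2)) / 3 = 12/3 = 4
  s[B,B] = ((2)·(2) + (1)·(1) + (-1)·(-1) + (-2)·(-2)) / 3 = 10/3 = 3.3333
  Sample standard deviations s_i = √(s[i,i]):
  s(A) = √(4.9167) = 2.2174
  s(B) = √(3.3333) = 1.8257

Step 3 — r_{ij} = s_{ij} / (s_i · s_j):
  r[A,A] = 1 (diagonal).
  r[A,B] = 4 / (2.2174 · 1.8257) = 4 / 4.0483 = 0.9881
  r[B,B] = 1 (diagonal).

R is symmetric with unit diagonal. Assembling:

R = [[1, 0.9881],
 [0.9881, 1]]


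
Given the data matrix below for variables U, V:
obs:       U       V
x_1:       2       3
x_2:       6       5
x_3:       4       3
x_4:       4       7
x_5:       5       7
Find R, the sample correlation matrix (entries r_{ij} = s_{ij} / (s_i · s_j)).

Step 1 — column means:
  mean(U) = (2 + 6 + 4 + 4 + 5) / 5 = 21/5 = 4.2
  mean(V) = (3 + 5 + 3 + 7 + 7) / 5 = 25/5 = 5

Step 2 — sample variances and covariances s[i,j] = (1/(n-1)) · Σ_k (x_{k,i} - mean_i) · (x_{k,j} - mean_j), with n-1 = 4:
  s[U,U] = ((-2.2)·(-2.2) + (1.8)·(1.8) + (-0.2)·(-0.2) + (-0.2)·(-0.2) + (0.8)·(0.8)) / 4 = 8.8/4 = 2.2
  s[U,V] = ((-2.2)·(-2) + (1.8)·(0) + (-0.2)·(-2) + (-0.2)·(2) + (0.8)·(2)) / 4 = 6/4 = 1.5
  s[V,V] = ((-2)·(-2) + (0)·(0) + (-2)·(-2) + (2)·(2) + (2)·(2)) / 4 = 16/4 = 4
  Sample standard deviations s_i = √(s[i,i]):
  s(U) = √(2.2) = 1.4832
  s(V) = √(4) = 2

Step 3 — r_{ij} = s_{ij} / (s_i · s_j):
  r[U,U] = 1 (diagonal).
  r[U,V] = 1.5 / (1.4832 · 2) = 1.5 / 2.9665 = 0.5056
  r[V,V] = 1 (diagonal).

R is symmetric with unit diagonal. Assembling:

R = [[1, 0.5056],
 [0.5056, 1]]
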